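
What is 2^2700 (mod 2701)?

2^1 ≡ 2 (mod 2701)
2^2 ≡ 2^2 = 4 ≡ 4 (mod 2701)
2^4 ≡ 4^2 = 16 ≡ 16 (mod 2701)
2^8 ≡ 16^2 = 256 ≡ 256 (mod 2701)
2^16 ≡ 256^2 = 65536 ≡ 712 (mod 2701)
2^32 ≡ 712^2 = 506944 ≡ 1857 (mod 2701)
2^64 ≡ 1857^2 = 3448449 ≡ 1973 (mod 2701)
2^128 ≡ 1973^2 = 3892729 ≡ 588 (mod 2701)
2^256 ≡ 588^2 = 345744 ≡ 16 (mod 2701)
2^512 ≡ 16^2 = 256 ≡ 256 (mod 2701)
2^1024 ≡ 256^2 = 65536 ≡ 712 (mod 2701)
2^2048 ≡ 712^2 = 506944 ≡ 1857 (mod 2701)
2700 = 2048 + 512 + 128 + 8 + 4 in binary powers of 2.
So 2^2700 ≡ 1857 · 256 · 588 · 256 · 16 ≡ 1 (mod 2701).
Since the result is 1, base 2 gives no evidence that 2701 is composite.

1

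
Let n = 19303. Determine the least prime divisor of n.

19303 is odd.
Digit sum 16, not divisible by 3.
Ends in 3: not divisible by 5.
7: 19303 = 7·2757 + 4
11: 19303 = 11·1754 + 9
13: 19303 = 13·1484 + 11
17: 19303 = 17·1135 + 8
19: 19303 = 19·1015 + 18
23: 19303 = 23·839 + 6
29: 19303 = 29·665 + 18
31: 19303 = 31·622 + 21
37: 19303 = 37·521 + 26
41: 19303 = 41·470 + 33
43: 19303 = 43·448 + 39
47: 19303 = 47·410 + 33
53: 19303 = 53·364 + 11
59: 19303 = 59·327 + 10
61: 19303 = 61·316 + 27
67: 19303 = 67·288 + 7
71: 19303 = 71·271 + 62
73: 19303 = 73·264 + 31
79: 19303 = 79·244 + 27
83: 19303 = 83·232 + 47
89: 19303 = 89·216 + 79
97: 19303 = 97·199

97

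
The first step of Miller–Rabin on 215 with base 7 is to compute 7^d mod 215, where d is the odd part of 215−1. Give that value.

215 − 1 = 214 = 2^1 · 107, so d = 107.
7^1 ≡ 7 (mod 215)
7^2 ≡ 7^2 = 49 ≡ 49 (mod 215)
7^4 ≡ 49^2 = 2401 ≡ 36 (mod 215)
7^8 ≡ 36^2 = 1296 ≡ 6 (mod 215)
7^16 ≡ 6^2 = 36 ≡ 36 (mod 215)
7^32 ≡ 36^2 = 1296 ≡ 6 (mod 215)
7^64 ≡ 6^2 = 36 ≡ 36 (mod 215)
107 = 64 + 32 + 8 + 2 + 1 in binary powers of 2.
So 7^107 ≡ 36 · 6 · 6 · 49 · 7 ≡ 123 (mod 215).
Squaring chain: 123; never reaches −1, so base 7 is a Miller–Rabin witness that 215 is composite.

123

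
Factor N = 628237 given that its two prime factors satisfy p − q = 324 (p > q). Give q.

647

Since p = q + 324, we have 628237 = q(q + 324), so q² + 324q − 628237 = 0.
Discriminant: 324² + 4·628237 = 104976 + 2512948 = 2617924; √2617924 = 1618.
q = (−324 + 1618)/2 = 647, and p = q + 324 = 971.
Check: 647 · 971 = 628237.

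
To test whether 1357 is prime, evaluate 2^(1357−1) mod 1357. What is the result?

997

2^1 ≡ 2 (mod 1357)
2^2 ≡ 2^2 = 4 ≡ 4 (mod 1357)
2^4 ≡ 4^2 = 16 ≡ 16 (mod 1357)
2^8 ≡ 16^2 = 256 ≡ 256 (mod 1357)
2^16 ≡ 256^2 = 65536 ≡ 400 (mod 1357)
2^32 ≡ 400^2 = 160000 ≡ 1231 (mod 1357)
2^64 ≡ 1231^2 = 1515361 ≡ 949 (mod 1357)
2^128 ≡ 949^2 = 900601 ≡ 910 (mod 1357)
2^256 ≡ 910^2 = 828100 ≡ 330 (mod 1357)
2^512 ≡ 330^2 = 108900 ≡ 340 (mod 1357)
2^1024 ≡ 340^2 = 115600 ≡ 255 (mod 1357)
1356 = 1024 + 256 + 64 + 8 + 4 in binary powers of 2.
So 2^1356 ≡ 255 · 330 · 949 · 256 · 16 ≡ 997 (mod 1357).
Since 997 ≠ 1, base 2 is a Fermat witness: 1357 is composite.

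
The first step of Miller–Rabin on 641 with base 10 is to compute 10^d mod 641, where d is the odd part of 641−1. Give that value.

4

641 − 1 = 640 = 2^7 · 5, so d = 5.
10^1 ≡ 10 (mod 641)
10^2 ≡ 10^2 = 100 ≡ 100 (mod 641)
10^4 ≡ 100^2 = 10000 ≡ 385 (mod 641)
5 = 4 + 1 in binary powers of 2.
So 10^5 ≡ 385 · 10 ≡ 4 (mod 641).
Squaring chain: 4 → 16 → 256 → 154 → 640 → 1 → 1; reaches −1, so base 10 does not prove 641 composite.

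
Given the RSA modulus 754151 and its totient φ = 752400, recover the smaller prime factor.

φ(n) = (p−1)(q−1) = n − (p+q) + 1, so p + q = 754151 − 752400 + 1 = 1752.
p and q are the roots of t² − 1752t + 754151 = 0.
Discriminant: 1752² − 4·754151 = 3069504 − 3016604 = 52900; √52900 = 230.
q = (1752 − 230)/2 = 761, p = (1752 + 230)/2 = 991.
Check: 761 · 991 = 754151.

761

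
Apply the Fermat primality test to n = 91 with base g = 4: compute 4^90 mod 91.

4^1 ≡ 4 (mod 91)
4^2 ≡ 4^2 = 16 ≡ 16 (mod 91)
4^4 ≡ 16^2 = 256 ≡ 74 (mod 91)
4^8 ≡ 74^2 = 5476 ≡ 16 (mod 91)
4^16 ≡ 16^2 = 256 ≡ 74 (mod 91)
4^32 ≡ 74^2 = 5476 ≡ 16 (mod 91)
4^64 ≡ 16^2 = 256 ≡ 74 (mod 91)
90 = 64 + 16 + 8 + 2 in binary powers of 2.
So 4^90 ≡ 74 · 74 · 16 · 16 ≡ 1 (mod 91).
Since the result is 1, base 4 gives no evidence that 91 is composite.

1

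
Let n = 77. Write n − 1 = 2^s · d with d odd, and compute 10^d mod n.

77 − 1 = 76 = 2^2 · 19, so d = 19.
10^1 ≡ 10 (mod 77)
10^2 ≡ 10^2 = 100 ≡ 23 (mod 77)
10^4 ≡ 23^2 = 529 ≡ 67 (mod 77)
10^8 ≡ 67^2 = 4489 ≡ 23 (mod 77)
10^16 ≡ 23^2 = 529 ≡ 67 (mod 77)
19 = 16 + 2 + 1 in binary powers of 2.
So 10^19 ≡ 67 · 23 · 10 ≡ 10 (mod 77).
Squaring chain: 10 → 23; never reaches −1, so base 10 is a Miller–Rabin witness that 77 is composite.

10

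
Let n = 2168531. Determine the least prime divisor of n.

41

2168531 is odd.
Digit sum 26, not divisible by 3.
Ends in 1: not divisible by 5.
7: 2168531 = 7·309790 + 1
11: 2168531 = 11·197139 + 2
13: 2168531 = 13·166810 + 1
17: 2168531 = 17·127560 + 11
19: 2168531 = 19·114133 + 4
23: 2168531 = 23·94283 + 22
29: 2168531 = 29·74776 + 27
31: 2168531 = 31·69952 + 19
37: 2168531 = 37·58608 + 35
41: 2168531 = 41·52891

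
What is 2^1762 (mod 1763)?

742

2^1 ≡ 2 (mod 1763)
2^2 ≡ 2^2 = 4 ≡ 4 (mod 1763)
2^4 ≡ 4^2 = 16 ≡ 16 (mod 1763)
2^8 ≡ 16^2 = 256 ≡ 256 (mod 1763)
2^16 ≡ 256^2 = 65536 ≡ 305 (mod 1763)
2^32 ≡ 305^2 = 93025 ≡ 1349 (mod 1763)
2^64 ≡ 1349^2 = 1819801 ≡ 385 (mod 1763)
2^128 ≡ 385^2 = 148225 ≡ 133 (mod 1763)
2^256 ≡ 133^2 = 17689 ≡ 59 (mod 1763)
2^512 ≡ 59^2 = 3481 ≡ 1718 (mod 1763)
2^1024 ≡ 1718^2 = 2951524 ≡ 262 (mod 1763)
1762 = 1024 + 512 + 128 + 64 + 32 + 2 in binary powers of 2.
So 2^1762 ≡ 262 · 1718 · 133 · 385 · 1349 · 4 ≡ 742 (mod 1763).
Since 742 ≠ 1, base 2 is a Fermat witness: 1763 is composite.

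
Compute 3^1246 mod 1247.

3^1 ≡ 3 (mod 1247)
3^2 ≡ 3^2 = 9 ≡ 9 (mod 1247)
3^4 ≡ 9^2 = 81 ≡ 81 (mod 1247)
3^8 ≡ 81^2 = 6561 ≡ 326 (mod 1247)
3^16 ≡ 326^2 = 106276 ≡ 281 (mod 1247)
3^32 ≡ 281^2 = 78961 ≡ 400 (mod 1247)
3^64 ≡ 400^2 = 160000 ≡ 384 (mod 1247)
3^128 ≡ 384^2 = 147456 ≡ 310 (mod 1247)
3^256 ≡ 310^2 = 96100 ≡ 81 (mod 1247)
3^512 ≡ 81^2 = 6561 ≡ 326 (mod 1247)
3^1024 ≡ 326^2 = 106276 ≡ 281 (mod 1247)
1246 = 1024 + 128 + 64 + 16 + 8 + 4 + 2 in binary powers of 2.
So 3^1246 ≡ 281 · 310 · 384 · 281 · 326 · 81 · 9 ≡ 608 (mod 1247).
Since 608 ≠ 1, base 3 is a Fermat witness: 1247 is composite.

608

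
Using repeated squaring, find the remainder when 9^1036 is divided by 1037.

985

9^1 ≡ 9 (mod 1037)
9^2 ≡ 9^2 = 81 ≡ 81 (mod 1037)
9^4 ≡ 81^2 = 6561 ≡ 339 (mod 1037)
9^8 ≡ 339^2 = 114921 ≡ 851 (mod 1037)
9^16 ≡ 851^2 = 724201 ≡ 375 (mod 1037)
9^32 ≡ 375^2 = 140625 ≡ 630 (mod 1037)
9^64 ≡ 630^2 = 396900 ≡ 766 (mod 1037)
9^128 ≡ 766^2 = 586756 ≡ 851 (mod 1037)
9^256 ≡ 851^2 = 724201 ≡ 375 (mod 1037)
9^512 ≡ 375^2 = 140625 ≡ 630 (mod 1037)
9^1024 ≡ 630^2 = 396900 ≡ 766 (mod 1037)
1036 = 1024 + 8 + 4 in binary powers of 2.
So 9^1036 ≡ 766 · 851 · 339 ≡ 985 (mod 1037).
Since 985 ≠ 1, base 9 is a Fermat witness: 1037 is composite.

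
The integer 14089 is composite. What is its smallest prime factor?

73

14089 is odd.
Digit sum 22, not divisible by 3.
Ends in 9: not divisible by 5.
7: 14089 = 7·2012 + 5
11: 14089 = 11·1280 + 9
13: 14089 = 13·1083 + 10
17: 14089 = 17·828 + 13
19: 14089 = 19·741 + 10
23: 14089 = 23·612 + 13
29: 14089 = 29·485 + 24
31: 14089 = 31·454 + 15
37: 14089 = 37·380 + 29
41: 14089 = 41·343 + 26
43: 14089 = 43·327 + 28
47: 14089 = 47·299 + 36
53: 14089 = 53·265 + 44
59: 14089 = 59·238 + 47
61: 14089 = 61·230 + 59
67: 14089 = 67·210 + 19
71: 14089 = 71·198 + 31
73: 14089 = 73·193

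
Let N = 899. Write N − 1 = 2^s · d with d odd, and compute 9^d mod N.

38

899 − 1 = 898 = 2^1 · 449, so d = 449.
9^1 ≡ 9 (mod 899)
9^2 ≡ 9^2 = 81 ≡ 81 (mod 899)
9^4 ≡ 81^2 = 6561 ≡ 268 (mod 899)
9^8 ≡ 268^2 = 71824 ≡ 803 (mod 899)
9^16 ≡ 803^2 = 644809 ≡ 226 (mod 899)
9^32 ≡ 226^2 = 51076 ≡ 732 (mod 899)
9^64 ≡ 732^2 = 535824 ≡ 20 (mod 899)
9^128 ≡ 20^2 = 400 ≡ 400 (mod 899)
9^256 ≡ 400^2 = 160000 ≡ 877 (mod 899)
449 = 256 + 128 + 64 + 1 in binary powers of 2.
So 9^449 ≡ 877 · 400 · 20 · 9 ≡ 38 (mod 899).
Squaring chain: 38; never reaches −1, so base 9 is a Miller–Rabin witness that 899 is composite.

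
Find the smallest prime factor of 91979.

19

91979 is odd.
Digit sum 35, not divisible by 3.
Ends in 9: not divisible by 5.
7: 91979 = 7·13139 + 6
11: 91979 = 11·8361 + 8
13: 91979 = 13·7075 + 4
17: 91979 = 17·5410 + 9
19: 91979 = 19·4841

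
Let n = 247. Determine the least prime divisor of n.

13

247 is odd.
Digit sum 13, not divisible by 3.
Ends in 7: not divisible by 5.
7: 247 = 7·35 + 2
11: 247 = 11·22 + 5
13: 247 = 13·19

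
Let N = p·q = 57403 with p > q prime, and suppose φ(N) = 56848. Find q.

137

φ(n) = (p−1)(q−1) = n − (p+q) + 1, so p + q = 57403 − 56848 + 1 = 556.
p and q are the roots of t² − 556t + 57403 = 0.
Discriminant: 556² − 4·57403 = 309136 − 229612 = 79524; √79524 = 282.
q = (556 − 282)/2 = 137, p = (556 + 282)/2 = 419.
Check: 137 · 419 = 57403.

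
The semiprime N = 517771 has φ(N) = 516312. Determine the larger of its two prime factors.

φ(n) = (p−1)(q−1) = n − (p+q) + 1, so p + q = 517771 − 516312 + 1 = 1460.
p and q are the roots of t² − 1460t + 517771 = 0.
Discriminant: 1460² − 4·517771 = 2131600 − 2071084 = 60516; √60516 = 246.
q = (1460 − 246)/2 = 607, p = (1460 + 246)/2 = 853.
Check: 607 · 853 = 517771.

853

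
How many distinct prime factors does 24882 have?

5

24882 = 2 · 12441
12441 = 3 · 4147
4147 = 11 · 377
377 = 13 · 29
24882 = 2 · 3 · 11 · 13 · 29, which has 5 distinct prime factors.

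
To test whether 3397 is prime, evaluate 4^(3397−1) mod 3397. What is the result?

4^1 ≡ 4 (mod 3397)
4^2 ≡ 4^2 = 16 ≡ 16 (mod 3397)
4^4 ≡ 16^2 = 256 ≡ 256 (mod 3397)
4^8 ≡ 256^2 = 65536 ≡ 993 (mod 3397)
4^16 ≡ 993^2 = 986049 ≡ 919 (mod 3397)
4^32 ≡ 919^2 = 844561 ≡ 2105 (mod 3397)
4^64 ≡ 2105^2 = 4431025 ≡ 1337 (mod 3397)
4^128 ≡ 1337^2 = 1787569 ≡ 747 (mod 3397)
4^256 ≡ 747^2 = 558009 ≡ 901 (mod 3397)
4^512 ≡ 901^2 = 811801 ≡ 3315 (mod 3397)
4^1024 ≡ 3315^2 = 10989225 ≡ 3327 (mod 3397)
4^2048 ≡ 3327^2 = 11068929 ≡ 1503 (mod 3397)
3396 = 2048 + 1024 + 256 + 64 + 4 in binary powers of 2.
So 4^3396 ≡ 1503 · 3327 · 901 · 1337 · 256 ≡ 2197 (mod 3397).
Since 2197 ≠ 1, base 4 is a Fermat witness: 3397 is composite.

2197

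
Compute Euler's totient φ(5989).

5824

Factor: 5989 = 53 · 113.
φ(5989) = (53−1) · (113−1) = 52 · 112 = 5824.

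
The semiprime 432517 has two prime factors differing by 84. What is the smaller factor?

617

Since p = q + 84, we have 432517 = q(q + 84), so q² + 84q − 432517 = 0.
Discriminant: 84² + 4·432517 = 7056 + 1730068 = 1737124; √1737124 = 1318.
q = (−84 + 1318)/2 = 617, and p = q + 84 = 701.
Check: 617 · 701 = 432517.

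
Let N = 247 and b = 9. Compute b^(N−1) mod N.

235

9^1 ≡ 9 (mod 247)
9^2 ≡ 9^2 = 81 ≡ 81 (mod 247)
9^4 ≡ 81^2 = 6561 ≡ 139 (mod 247)
9^8 ≡ 139^2 = 19321 ≡ 55 (mod 247)
9^16 ≡ 55^2 = 3025 ≡ 61 (mod 247)
9^32 ≡ 61^2 = 3721 ≡ 16 (mod 247)
9^64 ≡ 16^2 = 256 ≡ 9 (mod 247)
9^128 ≡ 9^2 = 81 ≡ 81 (mod 247)
246 = 128 + 64 + 32 + 16 + 4 + 2 in binary powers of 2.
So 9^246 ≡ 81 · 9 · 16 · 61 · 139 · 81 ≡ 235 (mod 247).
Since 235 ≠ 1, base 9 is a Fermat witness: 247 is composite.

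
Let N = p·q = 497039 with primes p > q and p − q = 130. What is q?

Since p = q + 130, we have 497039 = q(q + 130), so q² + 130q − 497039 = 0.
Discriminant: 130² + 4·497039 = 16900 + 1988156 = 2005056; √2005056 = 1416.
q = (−130 + 1416)/2 = 643, and p = q + 130 = 773.
Check: 643 · 773 = 497039.

643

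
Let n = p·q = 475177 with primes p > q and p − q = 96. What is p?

739

Since p = q + 96, we have 475177 = q(q + 96), so q² + 96q − 475177 = 0.
Discriminant: 96² + 4·475177 = 9216 + 1900708 = 1909924; √1909924 = 1382.
q = (−96 + 1382)/2 = 643, and p = q + 96 = 739.
Check: 643 · 739 = 475177.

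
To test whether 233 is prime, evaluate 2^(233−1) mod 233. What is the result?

2^1 ≡ 2 (mod 233)
2^2 ≡ 2^2 = 4 ≡ 4 (mod 233)
2^4 ≡ 4^2 = 16 ≡ 16 (mod 233)
2^8 ≡ 16^2 = 256 ≡ 23 (mod 233)
2^16 ≡ 23^2 = 529 ≡ 63 (mod 233)
2^32 ≡ 63^2 = 3969 ≡ 8 (mod 233)
2^64 ≡ 8^2 = 64 ≡ 64 (mod 233)
2^128 ≡ 64^2 = 4096 ≡ 135 (mod 233)
232 = 128 + 64 + 32 + 8 in binary powers of 2.
So 2^232 ≡ 135 · 64 · 8 · 23 ≡ 1 (mod 233).
Since the result is 1, base 2 gives no evidence that 233 is composite.

1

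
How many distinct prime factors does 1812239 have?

5

1812239 = 11 · 164749
164749 = 13 · 12673
12673 = 19 · 667
667 = 23 · 29
1812239 = 11 · 13 · 19 · 23 · 29, which has 5 distinct prime factors.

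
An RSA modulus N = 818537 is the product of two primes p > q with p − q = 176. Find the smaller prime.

Since p = q + 176, we have 818537 = q(q + 176), so q² + 176q − 818537 = 0.
Discriminant: 176² + 4·818537 = 30976 + 3274148 = 3305124; √3305124 = 1818.
q = (−176 + 1818)/2 = 821, and p = q + 176 = 997.
Check: 821 · 997 = 818537.

821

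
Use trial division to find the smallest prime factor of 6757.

29

6757 is odd.
Digit sum 25, not divisible by 3.
Ends in 7: not divisible by 5.
7: 6757 = 7·965 + 2
11: 6757 = 11·614 + 3
13: 6757 = 13·519 + 10
17: 6757 = 17·397 + 8
19: 6757 = 19·355 + 12
23: 6757 = 23·293 + 18
29: 6757 = 29·233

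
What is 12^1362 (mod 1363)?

12^1 ≡ 12 (mod 1363)
12^2 ≡ 12^2 = 144 ≡ 144 (mod 1363)
12^4 ≡ 144^2 = 20736 ≡ 291 (mod 1363)
12^8 ≡ 291^2 = 84681 ≡ 175 (mod 1363)
12^16 ≡ 175^2 = 30625 ≡ 639 (mod 1363)
12^32 ≡ 639^2 = 408321 ≡ 784 (mod 1363)
12^64 ≡ 784^2 = 614656 ≡ 1306 (mod 1363)
12^128 ≡ 1306^2 = 1705636 ≡ 523 (mod 1363)
12^256 ≡ 523^2 = 273529 ≡ 929 (mod 1363)
12^512 ≡ 929^2 = 863041 ≡ 262 (mod 1363)
12^1024 ≡ 262^2 = 68644 ≡ 494 (mod 1363)
1362 = 1024 + 256 + 64 + 16 + 2 in binary powers of 2.
So 12^1362 ≡ 494 · 929 · 1306 · 639 · 144 ≡ 202 (mod 1363).
Since 202 ≠ 1, base 12 is a Fermat witness: 1363 is composite.

202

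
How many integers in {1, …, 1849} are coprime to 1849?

Factor: 1849 = 43^2.
φ(1849) = 43^1·(43−1) = 1806.

1806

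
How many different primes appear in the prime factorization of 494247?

5

494247 = 3 · 164749
164749 = 13 · 12673
12673 = 19 · 667
667 = 23 · 29
494247 = 3 · 13 · 19 · 23 · 29, which has 5 distinct prime factors.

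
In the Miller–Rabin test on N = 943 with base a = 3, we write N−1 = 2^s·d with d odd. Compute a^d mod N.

943 − 1 = 942 = 2^1 · 471, so d = 471.
3^1 ≡ 3 (mod 943)
3^2 ≡ 3^2 = 9 ≡ 9 (mod 943)
3^4 ≡ 9^2 = 81 ≡ 81 (mod 943)
3^8 ≡ 81^2 = 6561 ≡ 903 (mod 943)
3^16 ≡ 903^2 = 815409 ≡ 657 (mod 943)
3^32 ≡ 657^2 = 431649 ≡ 698 (mod 943)
3^64 ≡ 698^2 = 487204 ≡ 616 (mod 943)
3^128 ≡ 616^2 = 379456 ≡ 370 (mod 943)
3^256 ≡ 370^2 = 136900 ≡ 165 (mod 943)
471 = 256 + 128 + 64 + 16 + 4 + 2 + 1 in binary powers of 2.
So 3^471 ≡ 165 · 370 · 616 · 657 · 81 · 9 · 3 ≡ 547 (mod 943).
Squaring chain: 547; never reaches −1, so base 3 is a Miller–Rabin witness that 943 is composite.

547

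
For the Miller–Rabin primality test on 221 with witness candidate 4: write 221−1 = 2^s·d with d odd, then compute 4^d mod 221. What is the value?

221 − 1 = 220 = 2^2 · 55, so d = 55.
4^1 ≡ 4 (mod 221)
4^2 ≡ 4^2 = 16 ≡ 16 (mod 221)
4^4 ≡ 16^2 = 256 ≡ 35 (mod 221)
4^8 ≡ 35^2 = 1225 ≡ 120 (mod 221)
4^16 ≡ 120^2 = 14400 ≡ 35 (mod 221)
4^32 ≡ 35^2 = 1225 ≡ 120 (mod 221)
55 = 32 + 16 + 4 + 2 + 1 in binary powers of 2.
So 4^55 ≡ 120 · 35 · 35 · 16 · 4 ≡ 30 (mod 221).
Squaring chain: 30 → 16; never reaches −1, so base 4 is a Miller–Rabin witness that 221 is composite.

30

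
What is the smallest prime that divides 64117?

64117 is odd.
Digit sum 19, not divisible by 3.
Ends in 7: not divisible by 5.
7: 64117 = 7·9159 + 4
11: 64117 = 11·5828 + 9
13: 64117 = 13·4932 + 1
17: 64117 = 17·3771 + 10
19: 64117 = 19·3374 + 11
23: 64117 = 23·2787 + 16
29: 64117 = 29·2210 + 27
31: 64117 = 31·2068 + 9
37: 64117 = 37·1732 + 33
41: 64117 = 41·1563 + 34
43: 64117 = 43·1491 + 4
47: 64117 = 47·1364 + 9
53: 64117 = 53·1209 + 40
59: 64117 = 59·1086 + 43
61: 64117 = 61·1051 + 6
67: 64117 = 67·956 + 65
71: 64117 = 71·903 + 4
73: 64117 = 73·878 + 23
79: 64117 = 79·811 + 48
83: 64117 = 83·772 + 41
89: 64117 = 89·720 + 37
97: 64117 = 97·661

97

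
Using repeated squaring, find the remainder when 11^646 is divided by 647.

11^1 ≡ 11 (mod 647)
11^2 ≡ 11^2 = 121 ≡ 121 (mod 647)
11^4 ≡ 121^2 = 14641 ≡ 407 (mod 647)
11^8 ≡ 407^2 = 165649 ≡ 17 (mod 647)
11^16 ≡ 17^2 = 289 ≡ 289 (mod 647)
11^32 ≡ 289^2 = 83521 ≡ 58 (mod 647)
11^64 ≡ 58^2 = 3364 ≡ 129 (mod 647)
11^128 ≡ 129^2 = 16641 ≡ 466 (mod 647)
11^256 ≡ 466^2 = 217156 ≡ 411 (mod 647)
11^512 ≡ 411^2 = 168921 ≡ 54 (mod 647)
646 = 512 + 128 + 4 + 2 in binary powers of 2.
So 11^646 ≡ 54 · 466 · 407 · 121 ≡ 1 (mod 647).
Since the result is 1, base 11 gives no evidence that 647 is composite.

1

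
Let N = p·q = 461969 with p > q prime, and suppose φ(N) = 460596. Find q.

587

φ(n) = (p−1)(q−1) = n − (p+q) + 1, so p + q = 461969 − 460596 + 1 = 1374.
p and q are the roots of t² − 1374t + 461969 = 0.
Discriminant: 1374² − 4·461969 = 1887876 − 1847876 = 40000; √40000 = 200.
q = (1374 − 200)/2 = 587, p = (1374 + 200)/2 = 787.
Check: 587 · 787 = 461969.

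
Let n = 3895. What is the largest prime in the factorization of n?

3895 = 5 · 779
779 = 19 · 41
41 is prime.
So 3895 = 5 · 19 · 41; the largest prime factor is 41.

41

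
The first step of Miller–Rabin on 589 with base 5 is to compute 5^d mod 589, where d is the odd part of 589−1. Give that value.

589 − 1 = 588 = 2^2 · 147, so d = 147.
5^1 ≡ 5 (mod 589)
5^2 ≡ 5^2 = 25 ≡ 25 (mod 589)
5^4 ≡ 25^2 = 625 ≡ 36 (mod 589)
5^8 ≡ 36^2 = 1296 ≡ 118 (mod 589)
5^16 ≡ 118^2 = 13924 ≡ 377 (mod 589)
5^32 ≡ 377^2 = 142129 ≡ 180 (mod 589)
5^64 ≡ 180^2 = 32400 ≡ 5 (mod 589)
5^128 ≡ 5^2 = 25 ≡ 25 (mod 589)
147 = 128 + 16 + 2 + 1 in binary powers of 2.
So 5^147 ≡ 25 · 377 · 25 · 5 ≡ 125 (mod 589).
Squaring chain: 125 → 311; never reaches −1, so base 5 is a Miller–Rabin witness that 589 is composite.

125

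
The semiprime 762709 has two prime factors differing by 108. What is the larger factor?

929

Since p = q + 108, we have 762709 = q(q + 108), so q² + 108q − 762709 = 0.
Discriminant: 108² + 4·762709 = 11664 + 3050836 = 3062500; √3062500 = 1750.
q = (−108 + 1750)/2 = 821, and p = q + 108 = 929.
Check: 821 · 929 = 762709.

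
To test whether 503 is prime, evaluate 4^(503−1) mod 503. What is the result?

1

4^1 ≡ 4 (mod 503)
4^2 ≡ 4^2 = 16 ≡ 16 (mod 503)
4^4 ≡ 16^2 = 256 ≡ 256 (mod 503)
4^8 ≡ 256^2 = 65536 ≡ 146 (mod 503)
4^16 ≡ 146^2 = 21316 ≡ 190 (mod 503)
4^32 ≡ 190^2 = 36100 ≡ 387 (mod 503)
4^64 ≡ 387^2 = 149769 ≡ 378 (mod 503)
4^128 ≡ 378^2 = 142884 ≡ 32 (mod 503)
4^256 ≡ 32^2 = 1024 ≡ 18 (mod 503)
502 = 256 + 128 + 64 + 32 + 16 + 4 + 2 in binary powers of 2.
So 4^502 ≡ 18 · 32 · 378 · 387 · 190 · 256 · 16 ≡ 1 (mod 503).
Since the result is 1, base 4 gives no evidence that 503 is composite.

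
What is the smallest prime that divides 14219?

14219 is odd.
Digit sum 17, not divisible by 3.
Ends in 9: not divisible by 5.
7: 14219 = 7·2031 + 2
11: 14219 = 11·1292 + 7
13: 14219 = 13·1093 + 10
17: 14219 = 17·836 + 7
19: 14219 = 19·748 + 7
23: 14219 = 23·618 + 5
29: 14219 = 29·490 + 9
31: 14219 = 31·458 + 21
37: 14219 = 37·384 + 11
41: 14219 = 41·346 + 33
43: 14219 = 43·330 + 29
47: 14219 = 47·302 + 25
53: 14219 = 53·268 + 15
59: 14219 = 59·241

59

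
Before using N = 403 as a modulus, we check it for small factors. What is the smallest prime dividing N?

13

403 is odd.
Digit sum 7, not divisible by 3.
Ends in 3: not divisible by 5.
7: 403 = 7·57 + 4
11: 403 = 11·36 + 7
13: 403 = 13·31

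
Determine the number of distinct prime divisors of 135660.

135660 = 2^2 · 33915
33915 = 3 · 11305
11305 = 5 · 2261
2261 = 7 · 323
323 = 17 · 19
135660 = 2^2 · 3 · 5 · 7 · 17 · 19, which has 6 distinct prime factors.

6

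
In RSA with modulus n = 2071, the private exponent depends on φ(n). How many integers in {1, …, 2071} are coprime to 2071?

1944

Factor: 2071 = 19 · 109.
φ(2071) = (19−1) · (109−1) = 18 · 108 = 1944.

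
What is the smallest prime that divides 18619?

43

18619 is odd.
Digit sum 25, not divisible by 3.
Ends in 9: not divisible by 5.
7: 18619 = 7·2659 + 6
11: 18619 = 11·1692 + 7
13: 18619 = 13·1432 + 3
17: 18619 = 17·1095 + 4
19: 18619 = 19·979 + 18
23: 18619 = 23·809 + 12
29: 18619 = 29·642 + 1
31: 18619 = 31·600 + 19
37: 18619 = 37·503 + 8
41: 18619 = 41·454 + 5
43: 18619 = 43·433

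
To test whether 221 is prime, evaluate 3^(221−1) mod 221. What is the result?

3^1 ≡ 3 (mod 221)
3^2 ≡ 3^2 = 9 ≡ 9 (mod 221)
3^4 ≡ 9^2 = 81 ≡ 81 (mod 221)
3^8 ≡ 81^2 = 6561 ≡ 152 (mod 221)
3^16 ≡ 152^2 = 23104 ≡ 120 (mod 221)
3^32 ≡ 120^2 = 14400 ≡ 35 (mod 221)
3^64 ≡ 35^2 = 1225 ≡ 120 (mod 221)
3^128 ≡ 120^2 = 14400 ≡ 35 (mod 221)
220 = 128 + 64 + 16 + 8 + 4 in binary powers of 2.
So 3^220 ≡ 35 · 120 · 120 · 152 · 81 ≡ 55 (mod 221).
Since 55 ≠ 1, base 3 is a Fermat witness: 221 is composite.

55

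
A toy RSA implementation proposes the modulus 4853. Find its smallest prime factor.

23

4853 is odd.
Digit sum 20, not divisible by 3.
Ends in 3: not divisible by 5.
7: 4853 = 7·693 + 2
11: 4853 = 11·441 + 2
13: 4853 = 13·373 + 4
17: 4853 = 17·285 + 8
19: 4853 = 19·255 + 8
23: 4853 = 23·211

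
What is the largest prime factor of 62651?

62651 = 31 · 2021
2021 = 43 · 47
47 is prime.
So 62651 = 31 · 43 · 47; the largest prime factor is 47.

47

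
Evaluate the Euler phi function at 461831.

Factor: 461831 = 61 · 67 · 113.
φ(461831) = (61−1) · (67−1) · (113−1) = 60 · 66 · 112 = 443520.

443520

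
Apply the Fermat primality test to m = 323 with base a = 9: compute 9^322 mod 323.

251

9^1 ≡ 9 (mod 323)
9^2 ≡ 9^2 = 81 ≡ 81 (mod 323)
9^4 ≡ 81^2 = 6561 ≡ 101 (mod 323)
9^8 ≡ 101^2 = 10201 ≡ 188 (mod 323)
9^16 ≡ 188^2 = 35344 ≡ 137 (mod 323)
9^32 ≡ 137^2 = 18769 ≡ 35 (mod 323)
9^64 ≡ 35^2 = 1225 ≡ 256 (mod 323)
9^128 ≡ 256^2 = 65536 ≡ 290 (mod 323)
9^256 ≡ 290^2 = 84100 ≡ 120 (mod 323)
322 = 256 + 64 + 2 in binary powers of 2.
So 9^322 ≡ 120 · 256 · 81 ≡ 251 (mod 323).
Since 251 ≠ 1, base 9 is a Fermat witness: 323 is composite.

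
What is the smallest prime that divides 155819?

155819 is odd.
Digit sum 29, not divisible by 3.
Ends in 9: not divisible by 5.
7: 155819 = 7·22259 + 6
11: 155819 = 11·14165 + 4
13: 155819 = 13·11986 + 1
17: 155819 = 17·9165 + 14
19: 155819 = 19·8201

19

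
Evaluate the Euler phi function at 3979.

3784

Factor: 3979 = 23 · 173.
φ(3979) = (23−1) · (173−1) = 22 · 172 = 3784.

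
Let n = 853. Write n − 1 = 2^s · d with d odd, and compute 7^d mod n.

520

853 − 1 = 852 = 2^2 · 213, so d = 213.
7^1 ≡ 7 (mod 853)
7^2 ≡ 7^2 = 49 ≡ 49 (mod 853)
7^4 ≡ 49^2 = 2401 ≡ 695 (mod 853)
7^8 ≡ 695^2 = 483025 ≡ 227 (mod 853)
7^16 ≡ 227^2 = 51529 ≡ 349 (mod 853)
7^32 ≡ 349^2 = 121801 ≡ 675 (mod 853)
7^64 ≡ 675^2 = 455625 ≡ 123 (mod 853)
7^128 ≡ 123^2 = 15129 ≡ 628 (mod 853)
213 = 128 + 64 + 16 + 4 + 1 in binary powers of 2.
So 7^213 ≡ 628 · 123 · 349 · 695 · 7 ≡ 520 (mod 853).
Squaring chain: 520 → 852; reaches −1, so base 7 does not prove 853 composite.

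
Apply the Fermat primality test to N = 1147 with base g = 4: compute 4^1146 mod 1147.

1120

4^1 ≡ 4 (mod 1147)
4^2 ≡ 4^2 = 16 ≡ 16 (mod 1147)
4^4 ≡ 16^2 = 256 ≡ 256 (mod 1147)
4^8 ≡ 256^2 = 65536 ≡ 157 (mod 1147)
4^16 ≡ 157^2 = 24649 ≡ 562 (mod 1147)
4^32 ≡ 562^2 = 315844 ≡ 419 (mod 1147)
4^64 ≡ 419^2 = 175561 ≡ 70 (mod 1147)
4^128 ≡ 70^2 = 4900 ≡ 312 (mod 1147)
4^256 ≡ 312^2 = 97344 ≡ 996 (mod 1147)
4^512 ≡ 996^2 = 992016 ≡ 1008 (mod 1147)
4^1024 ≡ 1008^2 = 1016064 ≡ 969 (mod 1147)
1146 = 1024 + 64 + 32 + 16 + 8 + 2 in binary powers of 2.
So 4^1146 ≡ 969 · 70 · 419 · 562 · 157 · 16 ≡ 1120 (mod 1147).
Since 1120 ≠ 1, base 4 is a Fermat witness: 1147 is composite.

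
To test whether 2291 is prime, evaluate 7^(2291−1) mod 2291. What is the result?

7^1 ≡ 7 (mod 2291)
7^2 ≡ 7^2 = 49 ≡ 49 (mod 2291)
7^4 ≡ 49^2 = 2401 ≡ 110 (mod 2291)
7^8 ≡ 110^2 = 12100 ≡ 645 (mod 2291)
7^16 ≡ 645^2 = 416025 ≡ 1354 (mod 2291)
7^32 ≡ 1354^2 = 1833316 ≡ 516 (mod 2291)
7^64 ≡ 516^2 = 266256 ≡ 500 (mod 2291)
7^128 ≡ 500^2 = 250000 ≡ 281 (mod 2291)
7^256 ≡ 281^2 = 78961 ≡ 1067 (mod 2291)
7^512 ≡ 1067^2 = 1138489 ≡ 2153 (mod 2291)
7^1024 ≡ 2153^2 = 4635409 ≡ 716 (mod 2291)
7^2048 ≡ 716^2 = 512656 ≡ 1763 (mod 2291)
2290 = 2048 + 128 + 64 + 32 + 16 + 2 in binary powers of 2.
So 7^2290 ≡ 1763 · 281 · 500 · 516 · 1354 · 49 ≡ 1747 (mod 2291).
Since 1747 ≠ 1, base 7 is a Fermat witness: 2291 is composite.

1747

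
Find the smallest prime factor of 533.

533 is odd.
Digit sum 11, not divisible by 3.
Ends in 3: not divisible by 5.
7: 533 = 7·76 + 1
11: 533 = 11·48 + 5
13: 533 = 13·41

13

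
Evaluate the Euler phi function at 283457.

Factor: 283457 = 37 · 47 · 163.
φ(283457) = (37−1) · (47−1) · (163−1) = 36 · 46 · 162 = 268272.

268272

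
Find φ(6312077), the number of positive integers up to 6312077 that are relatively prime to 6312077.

6244952

Factor: 6312077 = 179^2 · 197.
φ(6312077) = 179^1·(179−1) · (197−1) = 31862 · 196 = 6244952.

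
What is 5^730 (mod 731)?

298

5^1 ≡ 5 (mod 731)
5^2 ≡ 5^2 = 25 ≡ 25 (mod 731)
5^4 ≡ 25^2 = 625 ≡ 625 (mod 731)
5^8 ≡ 625^2 = 390625 ≡ 271 (mod 731)
5^16 ≡ 271^2 = 73441 ≡ 341 (mod 731)
5^32 ≡ 341^2 = 116281 ≡ 52 (mod 731)
5^64 ≡ 52^2 = 2704 ≡ 511 (mod 731)
5^128 ≡ 511^2 = 261121 ≡ 154 (mod 731)
5^256 ≡ 154^2 = 23716 ≡ 324 (mod 731)
5^512 ≡ 324^2 = 104976 ≡ 443 (mod 731)
730 = 512 + 128 + 64 + 16 + 8 + 2 in binary powers of 2.
So 5^730 ≡ 443 · 154 · 511 · 341 · 271 · 25 ≡ 298 (mod 731).
Since 298 ≠ 1, base 5 is a Fermat witness: 731 is composite.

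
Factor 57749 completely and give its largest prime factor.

79

57749 = 17 · 3397
3397 = 43 · 79
79 is prime.
So 57749 = 17 · 43 · 79; the largest prime factor is 79.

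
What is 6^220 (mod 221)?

217

6^1 ≡ 6 (mod 221)
6^2 ≡ 6^2 = 36 ≡ 36 (mod 221)
6^4 ≡ 36^2 = 1296 ≡ 191 (mod 221)
6^8 ≡ 191^2 = 36481 ≡ 16 (mod 221)
6^16 ≡ 16^2 = 256 ≡ 35 (mod 221)
6^32 ≡ 35^2 = 1225 ≡ 120 (mod 221)
6^64 ≡ 120^2 = 14400 ≡ 35 (mod 221)
6^128 ≡ 35^2 = 1225 ≡ 120 (mod 221)
220 = 128 + 64 + 16 + 8 + 4 in binary powers of 2.
So 6^220 ≡ 120 · 35 · 35 · 16 · 191 ≡ 217 (mod 221).
Since 217 ≠ 1, base 6 is a Fermat witness: 221 is composite.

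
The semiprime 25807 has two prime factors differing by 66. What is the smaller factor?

131

Since p = q + 66, we have 25807 = q(q + 66), so q² + 66q − 25807 = 0.
Discriminant: 66² + 4·25807 = 4356 + 103228 = 107584; √107584 = 328.
q = (−66 + 328)/2 = 131, and p = q + 66 = 197.
Check: 131 · 197 = 25807.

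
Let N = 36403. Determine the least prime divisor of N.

36403 is odd.
Digit sum 16, not divisible by 3.
Ends in 3: not divisible by 5.
7: 36403 = 7·5200 + 3
11: 36403 = 11·3309 + 4
13: 36403 = 13·2800 + 3
17: 36403 = 17·2141 + 6
19: 36403 = 19·1915 + 18
23: 36403 = 23·1582 + 17
29: 36403 = 29·1255 + 8
31: 36403 = 31·1174 + 9
37: 36403 = 37·983 + 32
41: 36403 = 41·887 + 36
43: 36403 = 43·846 + 25
47: 36403 = 47·774 + 25
53: 36403 = 53·686 + 45
59: 36403 = 59·617

59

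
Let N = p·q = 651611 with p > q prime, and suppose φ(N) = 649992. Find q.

743

φ(n) = (p−1)(q−1) = n − (p+q) + 1, so p + q = 651611 − 649992 + 1 = 1620.
p and q are the roots of t² − 1620t + 651611 = 0.
Discriminant: 1620² − 4·651611 = 2624400 − 2606444 = 17956; √17956 = 134.
q = (1620 − 134)/2 = 743, p = (1620 + 134)/2 = 877.
Check: 743 · 877 = 651611.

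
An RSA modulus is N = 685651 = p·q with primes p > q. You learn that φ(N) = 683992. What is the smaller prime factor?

773

φ(n) = (p−1)(q−1) = n − (p+q) + 1, so p + q = 685651 − 683992 + 1 = 1660.
p and q are the roots of t² − 1660t + 685651 = 0.
Discriminant: 1660² − 4·685651 = 2755600 − 2742604 = 12996; √12996 = 114.
q = (1660 − 114)/2 = 773, p = (1660 + 114)/2 = 887.
Check: 773 · 887 = 685651.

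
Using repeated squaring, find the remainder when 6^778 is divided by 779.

6^1 ≡ 6 (mod 779)
6^2 ≡ 6^2 = 36 ≡ 36 (mod 779)
6^4 ≡ 36^2 = 1296 ≡ 517 (mod 779)
6^8 ≡ 517^2 = 267289 ≡ 92 (mod 779)
6^16 ≡ 92^2 = 8464 ≡ 674 (mod 779)
6^32 ≡ 674^2 = 454276 ≡ 119 (mod 779)
6^64 ≡ 119^2 = 14161 ≡ 139 (mod 779)
6^128 ≡ 139^2 = 19321 ≡ 625 (mod 779)
6^256 ≡ 625^2 = 390625 ≡ 346 (mod 779)
6^512 ≡ 346^2 = 119716 ≡ 529 (mod 779)
778 = 512 + 256 + 8 + 2 in binary powers of 2.
So 6^778 ≡ 529 · 346 · 92 · 36 ≡ 156 (mod 779).
Since 156 ≠ 1, base 6 is a Fermat witness: 779 is composite.

156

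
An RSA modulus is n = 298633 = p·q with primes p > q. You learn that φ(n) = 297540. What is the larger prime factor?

571

φ(n) = (p−1)(q−1) = n − (p+q) + 1, so p + q = 298633 − 297540 + 1 = 1094.
p and q are the roots of t² − 1094t + 298633 = 0.
Discriminant: 1094² − 4·298633 = 1196836 − 1194532 = 2304; √2304 = 48.
q = (1094 − 48)/2 = 523, p = (1094 + 48)/2 = 571.
Check: 523 · 571 = 298633.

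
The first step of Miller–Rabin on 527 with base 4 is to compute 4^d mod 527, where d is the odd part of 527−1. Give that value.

527 − 1 = 526 = 2^1 · 263, so d = 263.
4^1 ≡ 4 (mod 527)
4^2 ≡ 4^2 = 16 ≡ 16 (mod 527)
4^4 ≡ 16^2 = 256 ≡ 256 (mod 527)
4^8 ≡ 256^2 = 65536 ≡ 188 (mod 527)
4^16 ≡ 188^2 = 35344 ≡ 35 (mod 527)
4^32 ≡ 35^2 = 1225 ≡ 171 (mod 527)
4^64 ≡ 171^2 = 29241 ≡ 256 (mod 527)
4^128 ≡ 256^2 = 65536 ≡ 188 (mod 527)
4^256 ≡ 188^2 = 35344 ≡ 35 (mod 527)
263 = 256 + 4 + 2 + 1 in binary powers of 2.
So 4^263 ≡ 35 · 256 · 16 · 4 ≡ 64 (mod 527).
Squaring chain: 64; never reaches −1, so base 4 is a Miller–Rabin witness that 527 is composite.

64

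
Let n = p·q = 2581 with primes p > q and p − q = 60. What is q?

Since p = q + 60, we have 2581 = q(q + 60), so q² + 60q − 2581 = 0.
Discriminant: 60² + 4·2581 = 3600 + 10324 = 13924; √13924 = 118.
q = (−60 + 118)/2 = 29, and p = q + 60 = 89.
Check: 29 · 89 = 2581.

29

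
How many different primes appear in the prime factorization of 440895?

440895 = 3 · 146965
146965 = 5 · 29393
29393 = 7 · 4199
4199 = 13 · 323
323 = 17 · 19
440895 = 3 · 5 · 7 · 13 · 17 · 19, which has 6 distinct prime factors.

6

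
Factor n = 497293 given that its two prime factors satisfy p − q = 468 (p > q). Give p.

Since p = q + 468, we have 497293 = q(q + 468), so q² + 468q − 497293 = 0.
Discriminant: 468² + 4·497293 = 219024 + 1989172 = 2208196; √2208196 = 1486.
q = (−468 + 1486)/2 = 509, and p = q + 468 = 977.
Check: 509 · 977 = 497293.

977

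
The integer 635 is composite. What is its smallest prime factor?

5

635 is odd.
Digit sum 14, not divisible by 3.
Ends in 5: divisible by 5.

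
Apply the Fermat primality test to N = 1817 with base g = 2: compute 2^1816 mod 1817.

2^1 ≡ 2 (mod 1817)
2^2 ≡ 2^2 = 4 ≡ 4 (mod 1817)
2^4 ≡ 4^2 = 16 ≡ 16 (mod 1817)
2^8 ≡ 16^2 = 256 ≡ 256 (mod 1817)
2^16 ≡ 256^2 = 65536 ≡ 124 (mod 1817)
2^32 ≡ 124^2 = 15376 ≡ 840 (mod 1817)
2^64 ≡ 840^2 = 705600 ≡ 604 (mod 1817)
2^128 ≡ 604^2 = 364816 ≡ 1416 (mod 1817)
2^256 ≡ 1416^2 = 2005056 ≡ 905 (mod 1817)
2^512 ≡ 905^2 = 819025 ≡ 1375 (mod 1817)
2^1024 ≡ 1375^2 = 1890625 ≡ 945 (mod 1817)
1816 = 1024 + 512 + 256 + 16 + 8 in binary powers of 2.
So 2^1816 ≡ 945 · 1375 · 905 · 124 · 256 ≡ 1221 (mod 1817).
Since 1221 ≠ 1, base 2 is a Fermat witness: 1817 is composite.

1221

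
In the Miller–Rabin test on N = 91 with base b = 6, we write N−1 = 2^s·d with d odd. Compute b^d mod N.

83

91 − 1 = 90 = 2^1 · 45, so d = 45.
6^1 ≡ 6 (mod 91)
6^2 ≡ 6^2 = 36 ≡ 36 (mod 91)
6^4 ≡ 36^2 = 1296 ≡ 22 (mod 91)
6^8 ≡ 22^2 = 484 ≡ 29 (mod 91)
6^16 ≡ 29^2 = 841 ≡ 22 (mod 91)
6^32 ≡ 22^2 = 484 ≡ 29 (mod 91)
45 = 32 + 8 + 4 + 1 in binary powers of 2.
So 6^45 ≡ 29 · 29 · 22 · 6 ≡ 83 (mod 91).
Squaring chain: 83; never reaches −1, so base 6 is a Miller–Rabin witness that 91 is composite.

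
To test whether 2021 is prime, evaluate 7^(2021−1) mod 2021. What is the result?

294

7^1 ≡ 7 (mod 2021)
7^2 ≡ 7^2 = 49 ≡ 49 (mod 2021)
7^4 ≡ 49^2 = 2401 ≡ 380 (mod 2021)
7^8 ≡ 380^2 = 144400 ≡ 909 (mod 2021)
7^16 ≡ 909^2 = 826281 ≡ 1713 (mod 2021)
7^32 ≡ 1713^2 = 2934369 ≡ 1898 (mod 2021)
7^64 ≡ 1898^2 = 3602404 ≡ 982 (mod 2021)
7^128 ≡ 982^2 = 964324 ≡ 307 (mod 2021)
7^256 ≡ 307^2 = 94249 ≡ 1283 (mod 2021)
7^512 ≡ 1283^2 = 1646089 ≡ 995 (mod 2021)
7^1024 ≡ 995^2 = 990025 ≡ 1756 (mod 2021)
2020 = 1024 + 512 + 256 + 128 + 64 + 32 + 4 in binary powers of 2.
So 7^2020 ≡ 1756 · 995 · 1283 · 307 · 982 · 1898 · 380 ≡ 294 (mod 2021).
Since 294 ≠ 1, base 7 is a Fermat witness: 2021 is composite.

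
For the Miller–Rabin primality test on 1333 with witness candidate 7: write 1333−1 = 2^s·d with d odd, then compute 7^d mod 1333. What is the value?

1333 − 1 = 1332 = 2^2 · 333, so d = 333.
7^1 ≡ 7 (mod 1333)
7^2 ≡ 7^2 = 49 ≡ 49 (mod 1333)
7^4 ≡ 49^2 = 2401 ≡ 1068 (mod 1333)
7^8 ≡ 1068^2 = 1140624 ≡ 909 (mod 1333)
7^16 ≡ 909^2 = 826281 ≡ 1154 (mod 1333)
7^32 ≡ 1154^2 = 1331716 ≡ 49 (mod 1333)
7^64 ≡ 49^2 = 2401 ≡ 1068 (mod 1333)
7^128 ≡ 1068^2 = 1140624 ≡ 909 (mod 1333)
7^256 ≡ 909^2 = 826281 ≡ 1154 (mod 1333)
333 = 256 + 64 + 8 + 4 + 1 in binary powers of 2.
So 7^333 ≡ 1154 · 1068 · 909 · 1068 · 7 ≡ 343 (mod 1333).
Squaring chain: 343 → 345; never reaches −1, so base 7 is a Miller–Rabin witness that 1333 is composite.

343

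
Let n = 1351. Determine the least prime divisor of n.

7

1351 is odd.
Digit sum 10, not divisible by 3.
Ends in 1: not divisible by 5.
7: 1351 = 7·193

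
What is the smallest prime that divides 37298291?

83

37298291 is odd.
Digit sum 41, not divisible by 3.
Ends in 1: not divisible by 5.
7: 37298291 = 7·5328327 + 2
11: 37298291 = 11·3390753 + 8
13: 37298291 = 13·2869099 + 4
17: 37298291 = 17·2194017 + 2
19: 37298291 = 19·1963067 + 18
23: 37298291 = 23·1621664 + 19
29: 37298291 = 29·1286147 + 28
31: 37298291 = 31·1203170 + 21
37: 37298291 = 37·1008061 + 34
41: 37298291 = 41·909714 + 17
43: 37298291 = 43·867402 + 5
47: 37298291 = 47·793580 + 31
53: 37298291 = 53·703741 + 18
59: 37298291 = 59·632174 + 25
61: 37298291 = 61·611447 + 24
67: 37298291 = 67·556690 + 61
71: 37298291 = 71·525328 + 3
73: 37298291 = 73·510935 + 36
79: 37298291 = 79·472130 + 21
83: 37298291 = 83·449377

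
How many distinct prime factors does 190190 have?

190190 = 2 · 95095
95095 = 5 · 19019
19019 = 7 · 2717
2717 = 11 · 247
247 = 13 · 19
190190 = 2 · 5 · 7 · 11 · 13 · 19, which has 6 distinct prime factors.

6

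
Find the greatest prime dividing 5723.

5723 = 59 · 97
97 is prime.
So 5723 = 59 · 97; the largest prime factor is 97.

97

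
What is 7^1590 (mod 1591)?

1506

7^1 ≡ 7 (mod 1591)
7^2 ≡ 7^2 = 49 ≡ 49 (mod 1591)
7^4 ≡ 49^2 = 2401 ≡ 810 (mod 1591)
7^8 ≡ 810^2 = 656100 ≡ 608 (mod 1591)
7^16 ≡ 608^2 = 369664 ≡ 552 (mod 1591)
7^32 ≡ 552^2 = 304704 ≡ 823 (mod 1591)
7^64 ≡ 823^2 = 677329 ≡ 1154 (mod 1591)
7^128 ≡ 1154^2 = 1331716 ≡ 49 (mod 1591)
7^256 ≡ 49^2 = 2401 ≡ 810 (mod 1591)
7^512 ≡ 810^2 = 656100 ≡ 608 (mod 1591)
7^1024 ≡ 608^2 = 369664 ≡ 552 (mod 1591)
1590 = 1024 + 512 + 32 + 16 + 4 + 2 in binary powers of 2.
So 7^1590 ≡ 552 · 608 · 823 · 552 · 810 · 49 ≡ 1506 (mod 1591).
Since 1506 ≠ 1, base 7 is a Fermat witness: 1591 is composite.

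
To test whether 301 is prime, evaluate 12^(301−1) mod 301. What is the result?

64

12^1 ≡ 12 (mod 301)
12^2 ≡ 12^2 = 144 ≡ 144 (mod 301)
12^4 ≡ 144^2 = 20736 ≡ 268 (mod 301)
12^8 ≡ 268^2 = 71824 ≡ 186 (mod 301)
12^16 ≡ 186^2 = 34596 ≡ 282 (mod 301)
12^32 ≡ 282^2 = 79524 ≡ 60 (mod 301)
12^64 ≡ 60^2 = 3600 ≡ 289 (mod 301)
12^128 ≡ 289^2 = 83521 ≡ 144 (mod 301)
12^256 ≡ 144^2 = 20736 ≡ 268 (mod 301)
300 = 256 + 32 + 8 + 4 in binary powers of 2.
So 12^300 ≡ 268 · 60 · 186 · 268 ≡ 64 (mod 301).
Since 64 ≠ 1, base 12 is a Fermat witness: 301 is composite.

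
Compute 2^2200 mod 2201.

2^1 ≡ 2 (mod 2201)
2^2 ≡ 2^2 = 4 ≡ 4 (mod 2201)
2^4 ≡ 4^2 = 16 ≡ 16 (mod 2201)
2^8 ≡ 16^2 = 256 ≡ 256 (mod 2201)
2^16 ≡ 256^2 = 65536 ≡ 1707 (mod 2201)
2^32 ≡ 1707^2 = 2913849 ≡ 1926 (mod 2201)
2^64 ≡ 1926^2 = 3709476 ≡ 791 (mod 2201)
2^128 ≡ 791^2 = 625681 ≡ 597 (mod 2201)
2^256 ≡ 597^2 = 356409 ≡ 2048 (mod 2201)
2^512 ≡ 2048^2 = 4194304 ≡ 1399 (mod 2201)
2^1024 ≡ 1399^2 = 1957201 ≡ 512 (mod 2201)
2^2048 ≡ 512^2 = 262144 ≡ 225 (mod 2201)
2200 = 2048 + 128 + 16 + 8 in binary powers of 2.
So 2^2200 ≡ 225 · 597 · 1707 · 256 ≡ 1582 (mod 2201).
Since 1582 ≠ 1, base 2 is a Fermat witness: 2201 is composite.

1582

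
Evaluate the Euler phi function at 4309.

4140

Factor: 4309 = 31 · 139.
φ(4309) = (31−1) · (139−1) = 30 · 138 = 4140.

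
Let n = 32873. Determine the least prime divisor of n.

32873 is odd.
Digit sum 23, not divisible by 3.
Ends in 3: not divisible by 5.
7: 32873 = 7·4696 + 1
11: 32873 = 11·2988 + 5
13: 32873 = 13·2528 + 9
17: 32873 = 17·1933 + 12
19: 32873 = 19·1730 + 3
23: 32873 = 23·1429 + 6
29: 32873 = 29·1133 + 16
31: 32873 = 31·1060 + 13
37: 32873 = 37·888 + 17
41: 32873 = 41·801 + 32
43: 32873 = 43·764 + 21
47: 32873 = 47·699 + 20
53: 32873 = 53·620 + 13
59: 32873 = 59·557 + 10
61: 32873 = 61·538 + 55
67: 32873 = 67·490 + 43
71: 32873 = 71·463

71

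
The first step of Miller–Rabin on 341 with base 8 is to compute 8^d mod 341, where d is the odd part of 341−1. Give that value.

32

341 − 1 = 340 = 2^2 · 85, so d = 85.
8^1 ≡ 8 (mod 341)
8^2 ≡ 8^2 = 64 ≡ 64 (mod 341)
8^4 ≡ 64^2 = 4096 ≡ 4 (mod 341)
8^8 ≡ 4^2 = 16 ≡ 16 (mod 341)
8^16 ≡ 16^2 = 256 ≡ 256 (mod 341)
8^32 ≡ 256^2 = 65536 ≡ 64 (mod 341)
8^64 ≡ 64^2 = 4096 ≡ 4 (mod 341)
85 = 64 + 16 + 4 + 1 in binary powers of 2.
So 8^85 ≡ 4 · 256 · 4 · 8 ≡ 32 (mod 341).
Squaring chain: 32 → 1; never reaches −1, so base 8 is a Miller–Rabin witness that 341 is composite.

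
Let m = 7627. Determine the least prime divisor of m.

7627 is odd.
Digit sum 22, not divisible by 3.
Ends in 7: not divisible by 5.
7: 7627 = 7·1089 + 4
11: 7627 = 11·693 + 4
13: 7627 = 13·586 + 9
17: 7627 = 17·448 + 11
19: 7627 = 19·401 + 8
23: 7627 = 23·331 + 14
29: 7627 = 29·263

29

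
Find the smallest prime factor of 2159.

17

2159 is odd.
Digit sum 17, not divisible by 3.
Ends in 9: not divisible by 5.
7: 2159 = 7·308 + 3
11: 2159 = 11·196 + 3
13: 2159 = 13·166 + 1
17: 2159 = 17·127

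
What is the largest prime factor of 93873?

83

93873 = 3 · 31291
31291 = 13 · 2407
2407 = 29 · 83
83 is prime.
So 93873 = 3 · 13 · 29 · 83; the largest prime factor is 83.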